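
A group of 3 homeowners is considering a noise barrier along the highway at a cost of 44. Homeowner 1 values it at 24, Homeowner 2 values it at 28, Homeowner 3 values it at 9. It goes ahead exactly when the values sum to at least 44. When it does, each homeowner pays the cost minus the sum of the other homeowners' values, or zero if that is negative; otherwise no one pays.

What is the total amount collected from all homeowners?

18

Total value 61 ≥ cost 44, so it is built.
Homeowner 1: others sum to 37; max(0, 44 - 37) = 7.
Homeowner 2: others sum to 33; max(0, 44 - 33) = 11.
Homeowner 3: others sum to 52; max(0, 44 - 52) = 0.
Total collected = 7 + 11 + 0 = 18.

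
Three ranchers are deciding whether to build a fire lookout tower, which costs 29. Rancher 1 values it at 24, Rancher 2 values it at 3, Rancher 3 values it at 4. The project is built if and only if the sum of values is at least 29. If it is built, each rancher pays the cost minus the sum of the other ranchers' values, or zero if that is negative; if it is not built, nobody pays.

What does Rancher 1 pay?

Total value 31 ≥ cost 29, so the project is built.
The other ranchers' values sum to 7.
Cost minus that sum is 29 - 7 = 22.

22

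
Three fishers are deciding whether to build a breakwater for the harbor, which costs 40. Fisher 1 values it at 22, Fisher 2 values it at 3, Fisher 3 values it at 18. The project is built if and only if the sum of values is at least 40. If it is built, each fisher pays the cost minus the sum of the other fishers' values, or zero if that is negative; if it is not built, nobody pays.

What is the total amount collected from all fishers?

34

Total value 43 ≥ cost 40, so it is built.
Fisher 1: others sum to 21; max(0, 40 - 21) = 19.
Fisher 2: others sum to 40; max(0, 40 - 40) = 0.
Fisher 3: others sum to 25; max(0, 40 - 25) = 15.
Total collected = 19 + 0 + 15 = 34.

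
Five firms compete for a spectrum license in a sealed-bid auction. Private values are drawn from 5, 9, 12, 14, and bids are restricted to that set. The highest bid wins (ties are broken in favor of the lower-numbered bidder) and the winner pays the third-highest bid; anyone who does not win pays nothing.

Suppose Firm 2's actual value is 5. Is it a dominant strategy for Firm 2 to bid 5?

Check each profile of the others' bids and compare truth against every alternative bid.
Others bid (5, 5, 9, 9): truth gives 0, best alternative gives -4.
Others bid (5, 9, 5, 9): truth gives 0, best alternative gives -4.
Others bid (5, 9, 9, 5): truth gives 0, best alternative gives -4.
Others bid (5, 9, 9, 9): truth gives 0, best alternative gives -4.
Others bid (5, 5, 5, 5): truth gives 0, best alternative gives 0.
Others bid (5, 5, 5, 9): truth gives 0, best alternative gives 0.
(Remaining 250 profiles checked similarly; truth is weakly best in each.)
In every case the truthful bid is at least as good as any alternative, so it is a dominant strategy.

Yes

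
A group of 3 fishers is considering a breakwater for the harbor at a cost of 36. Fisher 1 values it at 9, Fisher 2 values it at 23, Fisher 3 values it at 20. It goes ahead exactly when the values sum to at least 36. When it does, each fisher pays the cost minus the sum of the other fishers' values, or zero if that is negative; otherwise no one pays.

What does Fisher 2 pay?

7

Total value 52 ≥ cost 36, so the project is built.
The other fishers' values sum to 29.
Cost minus that sum is 36 - 29 = 7.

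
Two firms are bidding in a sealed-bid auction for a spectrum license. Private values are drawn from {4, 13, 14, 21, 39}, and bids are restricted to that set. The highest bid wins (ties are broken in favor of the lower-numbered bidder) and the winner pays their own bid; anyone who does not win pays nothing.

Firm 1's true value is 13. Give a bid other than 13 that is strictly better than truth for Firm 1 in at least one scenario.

4

Suppose Firm 2 bids 4.
Bid 13: wins, pays 13, utility 13 - 13 = 0.
Bid 4: wins, pays 4, utility 13 - 4 = 9.
So bidding 4 beats truth here (9 > 0).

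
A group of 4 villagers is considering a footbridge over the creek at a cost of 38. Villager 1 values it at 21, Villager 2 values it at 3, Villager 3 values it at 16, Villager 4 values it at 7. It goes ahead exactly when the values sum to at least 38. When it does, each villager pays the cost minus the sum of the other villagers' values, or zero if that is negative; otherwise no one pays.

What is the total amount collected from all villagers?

19

Total value 47 ≥ cost 38, so it is built.
Villager 1: others sum to 26; max(0, 38 - 26) = 12.
Villager 2: others sum to 44; max(0, 38 - 44) = 0.
Villager 3: others sum to 31; max(0, 38 - 31) = 7.
Villager 4: others sum to 40; max(0, 38 - 40) = 0.
Total collected = 12 + 0 + 7 + 0 = 19.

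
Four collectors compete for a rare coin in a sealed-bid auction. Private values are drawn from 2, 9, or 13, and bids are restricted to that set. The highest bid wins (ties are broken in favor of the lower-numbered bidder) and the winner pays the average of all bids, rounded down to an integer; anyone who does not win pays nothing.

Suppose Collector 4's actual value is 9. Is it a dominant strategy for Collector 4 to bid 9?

No

Consider the case where Collector 1 bids 2, Collector 2 bids 2 and Collector 3 bids 9.
Truthful bid 9: loses, pays 0, utility 0.
Bid 13 instead: wins, pays 6, utility 9 - 6 = 3.
Since 3 > 0, bidding 13 is strictly better here, so truthful bidding is not dominant.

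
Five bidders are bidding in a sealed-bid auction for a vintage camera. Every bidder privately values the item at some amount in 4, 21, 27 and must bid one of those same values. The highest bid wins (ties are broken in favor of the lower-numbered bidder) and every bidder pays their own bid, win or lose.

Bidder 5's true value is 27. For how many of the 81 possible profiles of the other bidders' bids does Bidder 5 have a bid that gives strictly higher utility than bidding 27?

Others bid (4, 4, 4, 4): truth gives 0; bid 21 gives 6 > 0. Violating.
Others bid (4, 4, 4, 27): truth gives -27; bid 4 gives -4 > -27. Violating.
Others bid (4, 4, 21, 27): truth gives -27; bid 4 gives -4 > -27. Violating.
Others bid (4, 4, 27, 4): truth gives -27; bid 4 gives -4 > -27. Violating.
Others bid (4, 4, 4, 21): truth gives 0; no alternative beats it.
Others bid (4, 4, 21, 4): truth gives 0; no alternative beats it.
(Checking all 81 profiles: 66 have a profitable deviation, 15 do not.)

66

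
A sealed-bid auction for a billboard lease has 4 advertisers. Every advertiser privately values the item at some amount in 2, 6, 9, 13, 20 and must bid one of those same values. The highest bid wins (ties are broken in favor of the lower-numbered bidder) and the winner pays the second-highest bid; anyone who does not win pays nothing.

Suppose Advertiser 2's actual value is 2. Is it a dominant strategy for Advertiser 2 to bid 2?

Yes

Check each profile of the others' bids and compare truth against every alternative bid.
Others bid (2, 2, 6): truth gives 0, best alternative gives -4.
Others bid (2, 6, 2): truth gives 0, best alternative gives -4.
Others bid (2, 6, 6): truth gives 0, best alternative gives -4.
Others bid (2, 2, 2): truth gives 0, best alternative gives 0.
Others bid (2, 2, 9): truth gives 0, best alternative gives 0.
Others bid (2, 2, 13): truth gives 0, best alternative gives 0.
(Remaining 119 profiles checked similarly; truth is weakly best in each.)
In every case the truthful bid is at least as good as any alternative, so it is a dominant strategy.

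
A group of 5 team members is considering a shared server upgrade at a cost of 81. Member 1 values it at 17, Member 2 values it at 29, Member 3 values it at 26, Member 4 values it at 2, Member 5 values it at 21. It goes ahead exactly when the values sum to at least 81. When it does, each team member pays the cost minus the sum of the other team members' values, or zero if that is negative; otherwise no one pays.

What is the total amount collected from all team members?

37

Total value 95 ≥ cost 81, so it is built.
Member 1: others sum to 78; max(0, 81 - 78) = 3.
Member 2: others sum to 66; max(0, 81 - 66) = 15.
Member 3: others sum to 69; max(0, 81 - 69) = 12.
Member 4: others sum to 93; max(0, 81 - 93) = 0.
Member 5: others sum to 74; max(0, 81 - 74) = 7.
Total collected = 3 + 15 + 12 + 0 + 7 = 37.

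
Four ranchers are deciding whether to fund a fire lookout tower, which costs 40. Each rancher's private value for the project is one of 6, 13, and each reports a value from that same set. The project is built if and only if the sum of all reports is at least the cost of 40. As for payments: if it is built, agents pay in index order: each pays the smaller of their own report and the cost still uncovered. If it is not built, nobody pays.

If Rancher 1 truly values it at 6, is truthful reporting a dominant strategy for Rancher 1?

Yes

Check each profile of the others' reports and compare truth against every alternative report.
Others report (6, 13, 13): truth gives 0, best alternative gives -7.
Others report (13, 6, 13): truth gives 0, best alternative gives -7.
Others report (13, 13, 6): truth gives 0, best alternative gives -7.
Others report (13, 13, 13): truth gives 0, best alternative gives -7.
Others report (6, 6, 6): truth gives 0, best alternative gives 0.
Others report (6, 6, 13): truth gives 0, best alternative gives 0.
(Remaining 2 profiles checked similarly; truth is weakly best in each.)
In every case the truthful report is at least as good as any alternative, so it is a dominant strategy.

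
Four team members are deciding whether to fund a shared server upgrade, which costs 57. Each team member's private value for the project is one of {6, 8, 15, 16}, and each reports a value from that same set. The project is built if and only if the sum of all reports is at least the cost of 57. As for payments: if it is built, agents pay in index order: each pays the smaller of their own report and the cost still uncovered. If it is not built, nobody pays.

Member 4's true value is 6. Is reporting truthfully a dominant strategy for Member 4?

Check each profile of the others' reports and compare truth against every alternative report.
Others report (6, 6, 6): truth gives 0, best alternative gives 0.
Others report (6, 6, 8): truth gives 0, best alternative gives 0.
Others report (6, 6, 15): truth gives 0, best alternative gives 0.
Others report (6, 6, 16): truth gives 0, best alternative gives 0.
Others report (6, 8, 6): truth gives 0, best alternative gives 0.
Others report (6, 8, 8): truth gives 0, best alternative gives 0.
(Remaining 58 profiles checked similarly; truth is weakly best in each.)
In every case the truthful report is at least as good as any alternative, so it is a dominant strategy.

Yes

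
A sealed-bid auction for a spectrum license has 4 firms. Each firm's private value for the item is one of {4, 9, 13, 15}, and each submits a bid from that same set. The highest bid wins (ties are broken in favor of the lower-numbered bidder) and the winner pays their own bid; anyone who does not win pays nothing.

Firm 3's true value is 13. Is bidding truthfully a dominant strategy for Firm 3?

Consider the case where Firm 1 bids 4, Firm 2 bids 4 and Firm 4 bids 4.
Truthful bid 13: wins, pays 13, utility 13 - 13 = 0.
Bid 9 instead: wins, pays 9, utility 13 - 9 = 4.
Since 4 > 0, bidding 9 is strictly better here, so truthful bidding is not dominant.

No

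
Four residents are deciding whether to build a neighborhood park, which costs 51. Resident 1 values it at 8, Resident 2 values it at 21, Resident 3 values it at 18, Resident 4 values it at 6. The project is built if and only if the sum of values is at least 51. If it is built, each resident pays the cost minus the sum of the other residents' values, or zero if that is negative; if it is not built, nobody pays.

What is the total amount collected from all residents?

Total value 53 ≥ cost 51, so it is built.
Resident 1: others sum to 45; max(0, 51 - 45) = 6.
Resident 2: others sum to 32; max(0, 51 - 32) = 19.
Resident 3: others sum to 35; max(0, 51 - 35) = 16.
Resident 4: others sum to 47; max(0, 51 - 47) = 4.
Total collected = 6 + 19 + 16 + 4 = 45.

45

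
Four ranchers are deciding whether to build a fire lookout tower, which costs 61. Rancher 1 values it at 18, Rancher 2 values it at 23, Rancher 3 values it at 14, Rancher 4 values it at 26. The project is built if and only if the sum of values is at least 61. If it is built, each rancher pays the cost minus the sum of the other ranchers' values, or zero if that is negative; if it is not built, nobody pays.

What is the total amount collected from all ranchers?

9

Total value 81 ≥ cost 61, so it is built.
Rancher 1: others sum to 63; max(0, 61 - 63) = 0.
Rancher 2: others sum to 58; max(0, 61 - 58) = 3.
Rancher 3: others sum to 67; max(0, 61 - 67) = 0.
Rancher 4: others sum to 55; max(0, 61 - 55) = 6.
Total collected = 0 + 3 + 0 + 6 = 9.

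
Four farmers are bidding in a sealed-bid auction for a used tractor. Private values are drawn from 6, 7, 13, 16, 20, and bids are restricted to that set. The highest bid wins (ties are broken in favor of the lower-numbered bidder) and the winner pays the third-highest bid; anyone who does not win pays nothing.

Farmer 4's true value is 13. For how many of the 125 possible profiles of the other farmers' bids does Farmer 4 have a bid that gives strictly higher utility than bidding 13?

24

Others bid (6, 6, 13): truth gives 0; bid 16 gives 7 > 0. Violating.
Others bid (6, 6, 16): truth gives 0; bid 20 gives 7 > 0. Violating.
Others bid (6, 7, 13): truth gives 0; bid 16 gives 6 > 0. Violating.
Others bid (6, 7, 16): truth gives 0; bid 20 gives 6 > 0. Violating.
Others bid (6, 6, 6): truth gives 7; no alternative beats it.
Others bid (6, 6, 7): truth gives 7; no alternative beats it.
(Checking all 125 profiles: 24 have a profitable deviation, 101 do not.)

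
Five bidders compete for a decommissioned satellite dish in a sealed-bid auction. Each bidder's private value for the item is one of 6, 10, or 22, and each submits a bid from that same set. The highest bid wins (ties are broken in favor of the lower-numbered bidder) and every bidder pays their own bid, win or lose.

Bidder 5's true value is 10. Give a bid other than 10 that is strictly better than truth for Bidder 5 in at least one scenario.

6

Suppose Bidder 1 bids 6, Bidder 2 bids 6, Bidder 3 bids 6 and Bidder 4 bids 10.
Bid 10: loses but pays 10, utility -10.
Bid 6: loses but pays 6, utility -6.
So bidding 6 beats truth here (-6 > -10).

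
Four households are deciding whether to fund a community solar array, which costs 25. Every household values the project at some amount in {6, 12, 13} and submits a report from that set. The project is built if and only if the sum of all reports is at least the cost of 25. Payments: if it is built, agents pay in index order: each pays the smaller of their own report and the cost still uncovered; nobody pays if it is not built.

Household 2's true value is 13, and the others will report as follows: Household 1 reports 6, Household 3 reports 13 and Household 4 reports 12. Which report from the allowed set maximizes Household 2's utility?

Report 6: project built, pays 6, utility 13 - 6 = 7.
Report 12: project built, pays 12, utility 13 - 12 = 1.
Report 13: project built, pays 13, utility 13 - 13 = 0.
The best choice is 6 with utility 7.

6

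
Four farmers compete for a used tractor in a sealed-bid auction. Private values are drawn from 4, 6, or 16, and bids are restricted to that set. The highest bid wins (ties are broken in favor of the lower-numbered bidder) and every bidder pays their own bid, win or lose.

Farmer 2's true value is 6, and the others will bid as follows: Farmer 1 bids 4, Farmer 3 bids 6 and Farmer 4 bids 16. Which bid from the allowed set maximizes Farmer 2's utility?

Bid 4: loses but pays 4, utility -4.
Bid 6: loses but pays 6, utility -6.
Bid 16: wins, pays 16, utility 6 - 16 = -10.
The best choice is 4 with utility -4.

4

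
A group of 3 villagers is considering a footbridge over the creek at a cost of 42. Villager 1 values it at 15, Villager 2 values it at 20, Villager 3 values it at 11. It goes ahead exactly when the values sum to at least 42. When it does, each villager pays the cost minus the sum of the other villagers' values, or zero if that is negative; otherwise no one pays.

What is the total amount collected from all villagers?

34

Total value 46 ≥ cost 42, so it is built.
Villager 1: others sum to 31; max(0, 42 - 31) = 11.
Villager 2: others sum to 26; max(0, 42 - 26) = 16.
Villager 3: others sum to 35; max(0, 42 - 35) = 7.
Total collected = 11 + 16 + 7 = 34.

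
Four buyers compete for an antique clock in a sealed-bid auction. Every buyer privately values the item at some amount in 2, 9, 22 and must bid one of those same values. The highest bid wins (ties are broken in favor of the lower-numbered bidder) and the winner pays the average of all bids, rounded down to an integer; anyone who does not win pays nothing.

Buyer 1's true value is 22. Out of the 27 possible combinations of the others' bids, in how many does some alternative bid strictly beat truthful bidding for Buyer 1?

Others bid (2, 2, 2): truth gives 15; bid 2 gives 20 > 15. Violating.
Others bid (2, 2, 9): truth gives 14; bid 9 gives 17 > 14. Violating.
Others bid (2, 9, 2): truth gives 14; bid 9 gives 17 > 14. Violating.
Others bid (2, 9, 9): truth gives 12; bid 9 gives 15 > 12. Violating.
Others bid (2, 2, 22): truth gives 10; no alternative beats it.
Others bid (2, 9, 22): truth gives 9; no alternative beats it.
(Checking all 27 profiles: 8 have a profitable deviation, 19 do not.)

8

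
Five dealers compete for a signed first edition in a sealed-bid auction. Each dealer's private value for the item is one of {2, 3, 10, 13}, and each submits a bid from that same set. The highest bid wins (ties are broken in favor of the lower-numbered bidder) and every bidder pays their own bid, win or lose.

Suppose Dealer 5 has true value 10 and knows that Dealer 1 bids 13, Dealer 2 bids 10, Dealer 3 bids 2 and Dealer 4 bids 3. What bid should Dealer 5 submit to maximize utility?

Bid 2: loses but pays 2, utility -2.
Bid 3: loses but pays 3, utility -3.
Bid 10: loses but pays 10, utility -10.
Bid 13: loses but pays 13, utility -13.
The best choice is 2 with utility -2.

2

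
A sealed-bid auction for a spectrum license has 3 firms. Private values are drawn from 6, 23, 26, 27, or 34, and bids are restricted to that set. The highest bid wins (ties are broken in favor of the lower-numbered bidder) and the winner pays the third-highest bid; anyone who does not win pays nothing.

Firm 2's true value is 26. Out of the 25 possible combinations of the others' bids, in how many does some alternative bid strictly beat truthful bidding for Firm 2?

8

Others bid (6, 27): truth gives 0; bid 27 gives 20 > 0. Violating.
Others bid (6, 34): truth gives 0; bid 34 gives 20 > 0. Violating.
Others bid (23, 27): truth gives 0; bid 27 gives 3 > 0. Violating.
Others bid (23, 34): truth gives 0; bid 34 gives 3 > 0. Violating.
Others bid (6, 6): truth gives 20; no alternative beats it.
Others bid (6, 23): truth gives 20; no alternative beats it.
(Checking all 25 profiles: 8 have a profitable deviation, 17 do not.)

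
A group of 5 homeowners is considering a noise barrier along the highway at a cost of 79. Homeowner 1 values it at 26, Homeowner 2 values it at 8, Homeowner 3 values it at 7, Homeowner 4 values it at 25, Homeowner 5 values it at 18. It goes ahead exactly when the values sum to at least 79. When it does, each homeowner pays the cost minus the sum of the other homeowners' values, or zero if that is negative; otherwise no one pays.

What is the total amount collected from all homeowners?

59

Total value 84 ≥ cost 79, so it is built.
Homeowner 1: others sum to 58; max(0, 79 - 58) = 21.
Homeowner 2: others sum to 76; max(0, 79 - 76) = 3.
Homeowner 3: others sum to 77; max(0, 79 - 77) = 2.
Homeowner 4: others sum to 59; max(0, 79 - 59) = 20.
Homeowner 5: others sum to 66; max(0, 79 - 66) = 13.
Total collected = 21 + 3 + 2 + 20 + 13 = 59.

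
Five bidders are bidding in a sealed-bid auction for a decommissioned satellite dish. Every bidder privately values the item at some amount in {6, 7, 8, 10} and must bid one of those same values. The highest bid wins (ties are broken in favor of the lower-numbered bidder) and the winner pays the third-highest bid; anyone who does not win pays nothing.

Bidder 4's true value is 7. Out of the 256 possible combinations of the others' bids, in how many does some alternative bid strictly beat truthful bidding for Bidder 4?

Others bid (6, 6, 6, 8): truth gives 0; bid 8 gives 1 > 0. Violating.
Others bid (6, 6, 6, 10): truth gives 0; bid 10 gives 1 > 0. Violating.
Others bid (6, 6, 7, 6): truth gives 0; bid 8 gives 1 > 0. Violating.
Others bid (6, 6, 8, 6): truth gives 0; bid 10 gives 1 > 0. Violating.
Others bid (6, 6, 6, 6): truth gives 1; no alternative beats it.
Others bid (6, 6, 6, 7): truth gives 1; no alternative beats it.
(Checking all 256 profiles: 8 have a profitable deviation, 248 do not.)

8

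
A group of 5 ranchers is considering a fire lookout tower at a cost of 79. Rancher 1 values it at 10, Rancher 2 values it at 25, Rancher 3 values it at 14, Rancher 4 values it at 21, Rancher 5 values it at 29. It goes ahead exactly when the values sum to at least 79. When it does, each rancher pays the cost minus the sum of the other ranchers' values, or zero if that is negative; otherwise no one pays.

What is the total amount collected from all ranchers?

15

Total value 99 ≥ cost 79, so it is built.
Rancher 1: others sum to 89; max(0, 79 - 89) = 0.
Rancher 2: others sum to 74; max(0, 79 - 74) = 5.
Rancher 3: others sum to 85; max(0, 79 - 85) = 0.
Rancher 4: others sum to 78; max(0, 79 - 78) = 1.
Rancher 5: others sum to 70; max(0, 79 - 70) = 9.
Total collected = 0 + 5 + 0 + 1 + 9 = 15.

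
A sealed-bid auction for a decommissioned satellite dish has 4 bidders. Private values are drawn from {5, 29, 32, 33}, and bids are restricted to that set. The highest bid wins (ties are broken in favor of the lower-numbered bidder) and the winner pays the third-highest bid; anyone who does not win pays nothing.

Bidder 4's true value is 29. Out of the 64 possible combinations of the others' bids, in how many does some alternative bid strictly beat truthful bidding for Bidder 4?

6

Others bid (5, 5, 29): truth gives 0; bid 32 gives 24 > 0. Violating.
Others bid (5, 5, 32): truth gives 0; bid 33 gives 24 > 0. Violating.
Others bid (5, 29, 5): truth gives 0; bid 32 gives 24 > 0. Violating.
Others bid (5, 32, 5): truth gives 0; bid 33 gives 24 > 0. Violating.
Others bid (5, 5, 5): truth gives 24; no alternative beats it.
Others bid (5, 5, 33): truth gives 0; no alternative beats it.
(Checking all 64 profiles: 6 have a profitable deviation, 58 do not.)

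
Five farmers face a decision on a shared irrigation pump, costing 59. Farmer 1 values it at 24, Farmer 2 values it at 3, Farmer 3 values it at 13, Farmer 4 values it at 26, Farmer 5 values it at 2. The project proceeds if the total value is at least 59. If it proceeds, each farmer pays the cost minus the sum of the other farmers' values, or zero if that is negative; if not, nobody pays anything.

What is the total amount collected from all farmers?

Total value 68 ≥ cost 59, so it is built.
Farmer 1: others sum to 44; max(0, 59 - 44) = 15.
Farmer 2: others sum to 65; max(0, 59 - 65) = 0.
Farmer 3: others sum to 55; max(0, 59 - 55) = 4.
Farmer 4: others sum to 42; max(0, 59 - 42) = 17.
Farmer 5: others sum to 66; max(0, 59 - 66) = 0.
Total collected = 15 + 0 + 4 + 17 + 0 = 36.

36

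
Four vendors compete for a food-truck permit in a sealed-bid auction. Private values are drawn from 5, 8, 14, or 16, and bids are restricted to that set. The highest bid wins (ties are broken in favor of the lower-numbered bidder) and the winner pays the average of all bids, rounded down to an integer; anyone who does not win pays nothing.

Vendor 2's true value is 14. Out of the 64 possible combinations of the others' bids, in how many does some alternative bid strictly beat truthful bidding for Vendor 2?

Others bid (5, 5, 5): truth gives 7; bid 8 gives 9 > 7. Violating.
Others bid (5, 5, 8): truth gives 6; bid 8 gives 8 > 6. Violating.
Others bid (5, 5, 16): truth gives 0; bid 16 gives 4 > 0. Violating.
Others bid (5, 8, 5): truth gives 6; bid 8 gives 8 > 6. Violating.
Others bid (5, 5, 14): truth gives 5; no alternative beats it.
Others bid (5, 8, 14): truth gives 4; no alternative beats it.
(Checking all 64 profiles: 29 have a profitable deviation, 35 do not.)

29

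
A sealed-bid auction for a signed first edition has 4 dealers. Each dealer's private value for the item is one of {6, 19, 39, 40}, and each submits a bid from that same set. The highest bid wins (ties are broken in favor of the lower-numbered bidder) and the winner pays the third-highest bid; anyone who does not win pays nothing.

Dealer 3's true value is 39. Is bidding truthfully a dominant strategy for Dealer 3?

Consider the case where Dealer 1 bids 6, Dealer 2 bids 6 and Dealer 4 bids 40.
Truthful bid 39: loses, pays 0, utility 0.
Bid 40 instead: wins, pays 6, utility 39 - 6 = 33.
Since 33 > 0, bidding 40 is strictly better here, so truthful bidding is not dominant.

No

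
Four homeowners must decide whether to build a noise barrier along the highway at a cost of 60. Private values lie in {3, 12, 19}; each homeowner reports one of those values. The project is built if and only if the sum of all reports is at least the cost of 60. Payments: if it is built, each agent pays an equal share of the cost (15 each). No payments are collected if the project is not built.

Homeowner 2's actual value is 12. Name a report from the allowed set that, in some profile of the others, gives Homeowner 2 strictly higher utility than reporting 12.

Suppose Homeowner 1 reports 12, Homeowner 3 reports 19 and Homeowner 4 reports 19.
Report 12: project built, pays 15, utility 12 - 15 = -3.
Report 3: project not built, utility 0.
So reporting 3 beats truth here (0 > -3).

3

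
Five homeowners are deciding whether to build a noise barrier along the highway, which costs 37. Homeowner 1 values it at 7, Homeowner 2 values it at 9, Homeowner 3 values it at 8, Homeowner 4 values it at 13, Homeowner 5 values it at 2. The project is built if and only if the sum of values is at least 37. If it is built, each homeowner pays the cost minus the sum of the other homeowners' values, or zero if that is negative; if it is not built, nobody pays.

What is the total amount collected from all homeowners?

Total value 39 ≥ cost 37, so it is built.
Homeowner 1: others sum to 32; max(0, 37 - 32) = 5.
Homeowner 2: others sum to 30; max(0, 37 - 30) = 7.
Homeowner 3: others sum to 31; max(0, 37 - 31) = 6.
Homeowner 4: others sum to 26; max(0, 37 - 26) = 11.
Homeowner 5: others sum to 37; max(0, 37 - 37) = 0.
Total collected = 5 + 7 + 6 + 11 + 0 = 29.

29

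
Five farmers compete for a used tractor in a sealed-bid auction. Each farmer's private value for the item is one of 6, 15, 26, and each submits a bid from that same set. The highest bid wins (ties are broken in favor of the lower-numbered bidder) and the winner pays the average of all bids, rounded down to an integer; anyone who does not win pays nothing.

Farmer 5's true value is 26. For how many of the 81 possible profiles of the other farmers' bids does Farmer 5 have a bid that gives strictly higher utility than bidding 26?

1

Others bid (6, 6, 6, 6): truth gives 16; bid 15 gives 19 > 16. Violating.
Others bid (6, 6, 6, 15): truth gives 15; no alternative beats it.
Others bid (6, 6, 6, 26): truth gives 0; no alternative beats it.
(Checking all 81 profiles: 1 has a profitable deviation, 80 do not.)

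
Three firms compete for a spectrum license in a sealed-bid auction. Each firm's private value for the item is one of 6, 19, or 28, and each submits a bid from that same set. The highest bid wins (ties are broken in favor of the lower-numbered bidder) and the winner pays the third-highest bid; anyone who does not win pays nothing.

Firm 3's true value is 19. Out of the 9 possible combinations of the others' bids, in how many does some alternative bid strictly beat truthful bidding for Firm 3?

2

Others bid (6, 19): truth gives 0; bid 28 gives 13 > 0. Violating.
Others bid (19, 6): truth gives 0; bid 28 gives 13 > 0. Violating.
Others bid (6, 6): truth gives 13; no alternative beats it.
Others bid (6, 28): truth gives 0; no alternative beats it.
(Checking all 9 profiles: 2 have a profitable deviation, 7 do not.)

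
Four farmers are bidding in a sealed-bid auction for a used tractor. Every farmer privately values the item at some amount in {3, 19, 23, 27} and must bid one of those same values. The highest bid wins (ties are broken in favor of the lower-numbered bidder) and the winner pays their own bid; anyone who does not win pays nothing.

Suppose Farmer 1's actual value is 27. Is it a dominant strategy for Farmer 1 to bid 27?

Consider the case where Farmer 2 bids 3, Farmer 3 bids 3 and Farmer 4 bids 3.
Truthful bid 27: wins, pays 27, utility 27 - 27 = 0.
Bid 3 instead: wins, pays 3, utility 27 - 3 = 24.
Since 24 > 0, bidding 3 is strictly better here, so truthful bidding is not dominant.

No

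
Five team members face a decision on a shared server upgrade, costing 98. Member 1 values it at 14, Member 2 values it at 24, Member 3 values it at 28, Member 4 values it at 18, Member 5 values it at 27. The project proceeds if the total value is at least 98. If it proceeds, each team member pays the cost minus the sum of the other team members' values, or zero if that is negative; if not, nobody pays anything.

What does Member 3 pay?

Total value 111 ≥ cost 98, so the project is built.
The other team members' values sum to 83.
Cost minus that sum is 98 - 83 = 15.

15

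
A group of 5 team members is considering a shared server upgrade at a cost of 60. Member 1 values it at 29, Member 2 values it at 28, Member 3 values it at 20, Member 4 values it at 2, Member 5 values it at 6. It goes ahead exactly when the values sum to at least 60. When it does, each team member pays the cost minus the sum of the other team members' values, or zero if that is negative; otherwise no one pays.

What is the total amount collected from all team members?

Total value 85 ≥ cost 60, so it is built.
Member 1: others sum to 56; max(0, 60 - 56) = 4.
Member 2: others sum to 57; max(0, 60 - 57) = 3.
Member 3: others sum to 65; max(0, 60 - 65) = 0.
Member 4: others sum to 83; max(0, 60 - 83) = 0.
Member 5: others sum to 79; max(0, 60 - 79) = 0.
Total collected = 4 + 3 + 0 + 0 + 0 = 7.

7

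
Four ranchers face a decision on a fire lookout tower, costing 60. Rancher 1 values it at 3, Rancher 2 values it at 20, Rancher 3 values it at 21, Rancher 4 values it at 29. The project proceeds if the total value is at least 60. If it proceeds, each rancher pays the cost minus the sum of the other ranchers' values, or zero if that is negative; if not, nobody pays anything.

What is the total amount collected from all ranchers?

31

Total value 73 ≥ cost 60, so it is built.
Rancher 1: others sum to 70; max(0, 60 - 70) = 0.
Rancher 2: others sum to 53; max(0, 60 - 53) = 7.
Rancher 3: others sum to 52; max(0, 60 - 52) = 8.
Rancher 4: others sum to 44; max(0, 60 - 44) = 16.
Total collected = 0 + 7 + 8 + 16 = 31.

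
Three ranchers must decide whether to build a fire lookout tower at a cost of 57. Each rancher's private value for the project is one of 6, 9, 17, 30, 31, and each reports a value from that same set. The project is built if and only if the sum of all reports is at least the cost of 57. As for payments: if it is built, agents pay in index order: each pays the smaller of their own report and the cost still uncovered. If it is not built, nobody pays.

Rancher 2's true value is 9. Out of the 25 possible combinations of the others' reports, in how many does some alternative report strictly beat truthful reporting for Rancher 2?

Others report (30, 30): truth gives 0; report 6 gives 3 > 0. Violating.
Others report (30, 31): truth gives 0; report 6 gives 3 > 0. Violating.
Others report (31, 30): truth gives 0; report 6 gives 3 > 0. Violating.
Others report (31, 31): truth gives 0; report 6 gives 3 > 0. Violating.
Others report (6, 6): truth gives 0; no alternative beats it.
Others report (6, 9): truth gives 0; no alternative beats it.
(Checking all 25 profiles: 4 have a profitable deviation, 21 do not.)

4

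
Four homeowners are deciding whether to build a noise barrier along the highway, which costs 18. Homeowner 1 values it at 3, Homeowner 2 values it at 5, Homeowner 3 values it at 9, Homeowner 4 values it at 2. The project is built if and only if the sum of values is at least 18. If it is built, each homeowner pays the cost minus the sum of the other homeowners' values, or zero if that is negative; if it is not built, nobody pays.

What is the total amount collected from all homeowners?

Total value 19 ≥ cost 18, so it is built.
Homeowner 1: others sum to 16; max(0, 18 - 16) = 2.
Homeowner 2: others sum to 14; max(0, 18 - 14) = 4.
Homeowner 3: others sum to 10; max(0, 18 - 10) = 8.
Homeowner 4: others sum to 17; max(0, 18 - 17) = 1.
Total collected = 2 + 4 + 8 + 1 = 15.

15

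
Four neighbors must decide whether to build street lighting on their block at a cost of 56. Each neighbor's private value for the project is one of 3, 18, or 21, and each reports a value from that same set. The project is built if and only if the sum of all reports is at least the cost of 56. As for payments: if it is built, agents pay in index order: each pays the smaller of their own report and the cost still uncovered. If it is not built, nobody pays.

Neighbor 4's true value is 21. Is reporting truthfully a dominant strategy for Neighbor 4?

Check each profile of the others' reports and compare truth against every alternative report.
Others report (18, 18, 21): truth gives 21, best alternative gives 21.
Others report (18, 21, 18): truth gives 21, best alternative gives 21.
Others report (18, 21, 21): truth gives 21, best alternative gives 21.
Others report (21, 18, 18): truth gives 21, best alternative gives 21.
Others report (21, 18, 21): truth gives 21, best alternative gives 21.
Others report (21, 21, 18): truth gives 21, best alternative gives 21.
(Remaining 21 profiles checked similarly; truth is weakly best in each.)
In every case the truthful report is at least as good as any alternative, so it is a dominant strategy.

Yes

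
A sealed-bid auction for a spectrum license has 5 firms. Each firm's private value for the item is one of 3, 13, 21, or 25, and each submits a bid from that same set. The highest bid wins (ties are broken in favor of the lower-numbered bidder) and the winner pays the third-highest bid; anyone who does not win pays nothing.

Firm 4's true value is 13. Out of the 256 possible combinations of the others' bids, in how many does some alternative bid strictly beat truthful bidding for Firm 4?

8

Others bid (3, 3, 3, 21): truth gives 0; bid 21 gives 10 > 0. Violating.
Others bid (3, 3, 3, 25): truth gives 0; bid 25 gives 10 > 0. Violating.
Others bid (3, 3, 13, 3): truth gives 0; bid 21 gives 10 > 0. Violating.
Others bid (3, 3, 21, 3): truth gives 0; bid 25 gives 10 > 0. Violating.
Others bid (3, 3, 3, 3): truth gives 10; no alternative beats it.
Others bid (3, 3, 3, 13): truth gives 10; no alternative beats it.
(Checking all 256 profiles: 8 have a profitable deviation, 248 do not.)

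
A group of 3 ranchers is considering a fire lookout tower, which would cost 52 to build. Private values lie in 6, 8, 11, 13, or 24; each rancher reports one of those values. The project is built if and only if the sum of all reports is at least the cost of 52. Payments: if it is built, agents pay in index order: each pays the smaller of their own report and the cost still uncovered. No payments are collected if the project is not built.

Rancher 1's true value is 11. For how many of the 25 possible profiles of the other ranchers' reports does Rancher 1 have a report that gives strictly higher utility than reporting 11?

Others report (24, 24): truth gives 0; report 6 gives 5 > 0. Violating.
Others report (6, 6): truth gives 0; no alternative beats it.
Others report (6, 8): truth gives 0; no alternative beats it.
(Checking all 25 profiles: 1 has a profitable deviation, 24 do not.)

1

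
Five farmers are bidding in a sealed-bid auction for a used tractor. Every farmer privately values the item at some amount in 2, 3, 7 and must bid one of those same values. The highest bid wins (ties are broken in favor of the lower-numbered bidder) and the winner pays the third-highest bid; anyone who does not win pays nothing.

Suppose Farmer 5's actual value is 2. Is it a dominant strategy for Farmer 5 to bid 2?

Yes

Check each profile of the others' bids and compare truth against every alternative bid.
Others bid (2, 2, 2, 2): truth gives 0, best alternative gives 0.
Others bid (2, 2, 2, 3): truth gives 0, best alternative gives 0.
Others bid (2, 2, 2, 7): truth gives 0, best alternative gives 0.
Others bid (2, 2, 3, 2): truth gives 0, best alternative gives 0.
Others bid (2, 2, 3, 3): truth gives 0, best alternative gives 0.
Others bid (2, 2, 3, 7): truth gives 0, best alternative gives 0.
(Remaining 75 profiles checked similarly; truth is weakly best in each.)
In every case the truthful bid is at least as good as any alternative, so it is a dominant strategy.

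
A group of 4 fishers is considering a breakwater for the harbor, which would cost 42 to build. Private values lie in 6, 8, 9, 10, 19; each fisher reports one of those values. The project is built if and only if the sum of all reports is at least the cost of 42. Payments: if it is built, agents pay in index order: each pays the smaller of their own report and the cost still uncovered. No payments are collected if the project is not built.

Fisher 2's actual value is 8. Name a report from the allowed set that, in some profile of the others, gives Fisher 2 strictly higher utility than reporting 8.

Suppose Fisher 1 reports 6, Fisher 3 reports 19 and Fisher 4 reports 19.
Report 8: project built, pays 8, utility 8 - 8 = 0.
Report 6: project built, pays 6, utility 8 - 6 = 2.
So reporting 6 beats truth here (2 > 0).

6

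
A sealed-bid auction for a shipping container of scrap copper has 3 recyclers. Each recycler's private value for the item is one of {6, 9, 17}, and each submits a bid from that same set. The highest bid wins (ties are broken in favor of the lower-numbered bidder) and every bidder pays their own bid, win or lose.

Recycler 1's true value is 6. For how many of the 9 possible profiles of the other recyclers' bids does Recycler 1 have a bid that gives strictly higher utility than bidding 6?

Others bid (6, 9): truth gives -6; bid 9 gives -3 > -6. Violating.
Others bid (9, 6): truth gives -6; bid 9 gives -3 > -6. Violating.
Others bid (9, 9): truth gives -6; bid 9 gives -3 > -6. Violating.
Others bid (6, 6): truth gives 0; no alternative beats it.
Others bid (6, 17): truth gives -6; no alternative beats it.
(Checking all 9 profiles: 3 have a profitable deviation, 6 do not.)

3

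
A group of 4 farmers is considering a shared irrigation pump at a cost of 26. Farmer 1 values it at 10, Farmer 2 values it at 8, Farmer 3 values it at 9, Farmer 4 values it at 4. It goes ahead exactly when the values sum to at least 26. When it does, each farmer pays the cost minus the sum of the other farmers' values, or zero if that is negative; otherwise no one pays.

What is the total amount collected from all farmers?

Total value 31 ≥ cost 26, so it is built.
Farmer 1: others sum to 21; max(0, 26 - 21) = 5.
Farmer 2: others sum to 23; max(0, 26 - 23) = 3.
Farmer 3: others sum to 22; max(0, 26 - 22) = 4.
Farmer 4: others sum to 27; max(0, 26 - 27) = 0.
Total collected = 5 + 3 + 4 + 0 = 12.

12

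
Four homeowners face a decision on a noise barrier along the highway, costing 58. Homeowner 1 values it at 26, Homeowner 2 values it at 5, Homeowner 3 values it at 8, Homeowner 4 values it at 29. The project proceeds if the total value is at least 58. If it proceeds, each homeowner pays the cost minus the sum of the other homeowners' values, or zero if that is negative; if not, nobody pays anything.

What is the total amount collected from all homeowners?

35

Total value 68 ≥ cost 58, so it is built.
Homeowner 1: others sum to 42; max(0, 58 - 42) = 16.
Homeowner 2: others sum to 63; max(0, 58 - 63) = 0.
Homeowner 3: others sum to 60; max(0, 58 - 60) = 0.
Homeowner 4: others sum to 39; max(0, 58 - 39) = 19.
Total collected = 16 + 0 + 0 + 19 = 35.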